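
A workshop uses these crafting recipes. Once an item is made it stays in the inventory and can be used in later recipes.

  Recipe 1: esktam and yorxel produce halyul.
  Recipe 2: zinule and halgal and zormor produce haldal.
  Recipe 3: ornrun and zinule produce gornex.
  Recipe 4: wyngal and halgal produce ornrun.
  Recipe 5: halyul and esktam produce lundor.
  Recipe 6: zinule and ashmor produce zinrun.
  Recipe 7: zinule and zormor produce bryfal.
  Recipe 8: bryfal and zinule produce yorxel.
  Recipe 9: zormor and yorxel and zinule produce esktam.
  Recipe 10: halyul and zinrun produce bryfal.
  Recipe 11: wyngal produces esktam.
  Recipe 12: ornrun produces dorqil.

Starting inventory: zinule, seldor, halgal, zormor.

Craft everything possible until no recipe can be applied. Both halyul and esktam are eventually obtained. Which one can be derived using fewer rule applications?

esktam: zinule and zormor → bryfal (Recipe 7). bryfal and zinule → yorxel (Recipe 8). Using Recipe 9, zormor, yorxel, and zinule make esktam. [3 rule applications]
halyul: Using Recipe 7, zinule and zormor make bryfal. bryfal and zinule → yorxel (Recipe 8). zormor and yorxel and zinule → esktam (Recipe 9). Using Recipe 1, esktam and yorxel make halyul. [4 rule applications]
esktam needs fewer.

esktam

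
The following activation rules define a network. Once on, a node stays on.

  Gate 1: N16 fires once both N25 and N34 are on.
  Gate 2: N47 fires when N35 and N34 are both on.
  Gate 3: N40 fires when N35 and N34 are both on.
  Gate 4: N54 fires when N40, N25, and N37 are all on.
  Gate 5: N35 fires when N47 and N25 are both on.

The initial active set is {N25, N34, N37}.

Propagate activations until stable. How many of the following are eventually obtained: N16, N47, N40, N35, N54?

N25 and N34 are on, so N16 fires (Gate 1).
N16: reached.
N47 would need N35 and N34 (Gate 2), but N35 never turns on.
N40 would need N35 and N34 (Gate 3), but N35 never turns on.
N35 would need N47 and N25 (Gate 5), but N47 never turns on.
N54 would need N40, N25, and N37 (Gate 4), but N40 never turns on.
Reached: N16 — 1 of the 5.

1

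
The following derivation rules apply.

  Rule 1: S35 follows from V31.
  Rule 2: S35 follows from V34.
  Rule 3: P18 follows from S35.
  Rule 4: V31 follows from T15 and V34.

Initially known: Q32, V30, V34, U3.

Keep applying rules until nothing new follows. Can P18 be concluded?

Yes

V34 holds, so S35 follows (Rule 2).
S35 holds, so P18 follows (Rule 3).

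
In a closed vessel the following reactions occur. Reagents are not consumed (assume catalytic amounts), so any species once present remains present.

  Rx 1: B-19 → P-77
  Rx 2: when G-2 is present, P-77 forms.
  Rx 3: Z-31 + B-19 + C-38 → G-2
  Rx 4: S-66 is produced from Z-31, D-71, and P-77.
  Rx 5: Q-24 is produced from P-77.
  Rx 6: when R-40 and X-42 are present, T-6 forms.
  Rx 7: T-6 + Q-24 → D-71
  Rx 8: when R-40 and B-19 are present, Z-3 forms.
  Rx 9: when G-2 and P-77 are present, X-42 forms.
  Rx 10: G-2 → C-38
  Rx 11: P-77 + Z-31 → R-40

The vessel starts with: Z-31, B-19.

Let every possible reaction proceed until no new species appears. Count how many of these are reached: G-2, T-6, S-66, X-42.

G-2 would need Z-31, B-19, and C-38 (Rx 3), but C-38 never forms.
T-6 would need R-40 and X-42 (Rx 6), but X-42 never forms.
S-66 would need Z-31, D-71, and P-77 (Rx 4), but D-71 never forms.
X-42 would need G-2 and P-77 (Rx 9), but G-2 never forms.
None of the 4 are reached.

0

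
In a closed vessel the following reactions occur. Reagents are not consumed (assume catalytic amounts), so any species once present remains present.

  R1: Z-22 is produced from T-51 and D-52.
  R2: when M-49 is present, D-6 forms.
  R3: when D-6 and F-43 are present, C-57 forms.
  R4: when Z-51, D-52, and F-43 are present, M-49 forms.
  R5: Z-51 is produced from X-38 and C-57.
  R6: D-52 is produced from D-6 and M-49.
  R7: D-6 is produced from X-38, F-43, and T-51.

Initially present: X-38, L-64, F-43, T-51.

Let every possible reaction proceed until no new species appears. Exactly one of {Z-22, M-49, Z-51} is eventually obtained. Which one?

X-38, F-43, and T-51 present → D-6 forms (R7).
D-6 and F-43 present → C-57 forms (R3).
X-38 and C-57 present → Z-51 forms (R5).
M-49 would need Z-51, D-52, and F-43 (R4), but D-52 never forms. Z-22 would need T-51 and D-52 (R1), but D-52 never forms.

Z-51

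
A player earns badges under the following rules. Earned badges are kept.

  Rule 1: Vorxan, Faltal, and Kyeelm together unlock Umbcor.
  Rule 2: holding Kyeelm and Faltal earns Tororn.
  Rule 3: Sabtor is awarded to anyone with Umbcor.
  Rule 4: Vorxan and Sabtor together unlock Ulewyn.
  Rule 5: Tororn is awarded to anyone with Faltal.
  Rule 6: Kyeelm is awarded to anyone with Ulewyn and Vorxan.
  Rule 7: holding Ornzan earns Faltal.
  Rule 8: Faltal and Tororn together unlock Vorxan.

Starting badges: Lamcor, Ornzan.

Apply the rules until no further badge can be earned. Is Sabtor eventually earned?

No

Sabtor would need Umbcor (Rule 3), but Umbcor is never earned.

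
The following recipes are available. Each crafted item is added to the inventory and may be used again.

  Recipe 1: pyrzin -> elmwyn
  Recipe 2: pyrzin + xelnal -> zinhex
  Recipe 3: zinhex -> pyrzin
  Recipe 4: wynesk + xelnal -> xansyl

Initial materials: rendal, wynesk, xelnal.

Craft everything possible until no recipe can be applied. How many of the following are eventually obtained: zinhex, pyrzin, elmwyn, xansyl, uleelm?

1

wynesk + xelnal -> xansyl (Recipe 4).
zinhex would need pyrzin and xelnal (Recipe 2), but pyrzin is never obtained.
pyrzin would need zinhex (Recipe 3), but zinhex is never obtained.
elmwyn would need pyrzin (Recipe 1), but pyrzin is never obtained.
xansyl: reached.
No rule produces uleelm, and it is not given.
Reached: xansyl — 1 of the 5.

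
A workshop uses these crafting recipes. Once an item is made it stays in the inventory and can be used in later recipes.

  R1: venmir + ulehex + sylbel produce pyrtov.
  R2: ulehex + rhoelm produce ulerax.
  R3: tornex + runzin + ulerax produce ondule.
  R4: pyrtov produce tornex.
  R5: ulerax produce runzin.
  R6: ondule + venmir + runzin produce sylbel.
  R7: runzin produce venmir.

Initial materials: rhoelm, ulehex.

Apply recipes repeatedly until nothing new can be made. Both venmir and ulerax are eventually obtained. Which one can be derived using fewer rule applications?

ulerax: Using R2, ulehex and rhoelm make ulerax. [1 rule application]
venmir: Using R2, ulehex and rhoelm make ulerax. ulerax → runzin (R5). runzin → venmir (R7). [3 rule applications]
ulerax needs fewer.

ulerax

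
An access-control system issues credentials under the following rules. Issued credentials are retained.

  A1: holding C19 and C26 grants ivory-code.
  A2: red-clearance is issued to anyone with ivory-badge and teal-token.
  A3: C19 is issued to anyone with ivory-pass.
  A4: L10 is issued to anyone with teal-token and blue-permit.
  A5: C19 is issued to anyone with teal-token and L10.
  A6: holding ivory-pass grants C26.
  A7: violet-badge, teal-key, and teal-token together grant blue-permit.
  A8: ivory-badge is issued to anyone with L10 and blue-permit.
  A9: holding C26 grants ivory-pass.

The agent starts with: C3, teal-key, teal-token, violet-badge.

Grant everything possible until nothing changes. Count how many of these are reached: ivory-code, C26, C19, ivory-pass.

1

Holding violet-badge, teal-key, and teal-token grants blue-permit (A7).
Holding teal-token and blue-permit grants L10 (A4).
Holding teal-token and L10 grants C19 (A5).
ivory-code would need C19 and C26 (A1), but C26 is never granted.
C26 would need ivory-pass (A6), but ivory-pass is never granted.
C19: reached.
ivory-pass would need C26 (A9), but C26 is never granted.
Reached: C19 — 1 of the 4.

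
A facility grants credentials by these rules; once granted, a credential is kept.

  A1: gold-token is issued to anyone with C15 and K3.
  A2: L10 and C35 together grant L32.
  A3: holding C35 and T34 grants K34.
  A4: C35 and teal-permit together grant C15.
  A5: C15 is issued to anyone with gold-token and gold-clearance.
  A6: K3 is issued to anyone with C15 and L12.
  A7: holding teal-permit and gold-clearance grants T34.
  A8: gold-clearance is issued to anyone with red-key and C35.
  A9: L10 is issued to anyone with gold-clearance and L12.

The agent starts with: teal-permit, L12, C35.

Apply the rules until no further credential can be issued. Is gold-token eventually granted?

Yes

Holding C35 and teal-permit grants C15 (A4).
Holding C15 and L12 grants K3 (A6).
Holding C15 and K3 grants gold-token (A1).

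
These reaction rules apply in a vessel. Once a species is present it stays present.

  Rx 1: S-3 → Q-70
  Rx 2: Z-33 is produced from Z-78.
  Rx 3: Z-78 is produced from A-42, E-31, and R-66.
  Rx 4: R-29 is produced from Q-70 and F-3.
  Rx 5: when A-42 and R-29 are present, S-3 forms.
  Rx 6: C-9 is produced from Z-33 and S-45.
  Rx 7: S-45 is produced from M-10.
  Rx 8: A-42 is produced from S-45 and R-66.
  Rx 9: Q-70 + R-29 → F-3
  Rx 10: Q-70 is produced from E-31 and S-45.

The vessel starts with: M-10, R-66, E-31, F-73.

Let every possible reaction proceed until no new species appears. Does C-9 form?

Yes

M-10 present → S-45 forms (Rx 7).
S-45 and R-66 present → A-42 forms (Rx 8).
A-42, E-31, and R-66 present → Z-78 forms (Rx 3).
Z-78 present → Z-33 forms (Rx 2).
Z-33 and S-45 present → C-9 forms (Rx 6).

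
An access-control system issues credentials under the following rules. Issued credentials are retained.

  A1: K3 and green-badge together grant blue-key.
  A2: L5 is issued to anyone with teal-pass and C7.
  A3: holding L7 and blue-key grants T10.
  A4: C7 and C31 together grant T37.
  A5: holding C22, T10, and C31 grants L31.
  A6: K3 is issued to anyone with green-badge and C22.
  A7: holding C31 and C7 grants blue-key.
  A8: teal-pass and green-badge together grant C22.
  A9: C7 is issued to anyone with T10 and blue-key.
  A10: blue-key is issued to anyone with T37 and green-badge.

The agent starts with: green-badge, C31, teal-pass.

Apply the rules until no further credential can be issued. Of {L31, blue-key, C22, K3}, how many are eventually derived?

Holding teal-pass and green-badge grants C22 (A8).
Holding green-badge and C22 grants K3 (A6).
Holding K3 and green-badge grants blue-key (A1).
L31 would need C22, T10, and C31 (A5), but T10 is never granted.
blue-key: reached.
C22: reached.
K3: reached.
Reached: blue-key, C22, and K3 — 3 of the 4.

3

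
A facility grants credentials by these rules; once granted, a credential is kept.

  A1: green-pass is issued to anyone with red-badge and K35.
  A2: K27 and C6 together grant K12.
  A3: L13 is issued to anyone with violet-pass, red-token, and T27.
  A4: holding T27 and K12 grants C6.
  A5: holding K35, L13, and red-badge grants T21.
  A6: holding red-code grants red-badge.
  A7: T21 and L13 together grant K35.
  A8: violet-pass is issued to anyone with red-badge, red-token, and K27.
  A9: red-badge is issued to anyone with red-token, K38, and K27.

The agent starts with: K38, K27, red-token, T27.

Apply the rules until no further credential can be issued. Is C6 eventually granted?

C6 would need T27 and K12 (A4), but K12 is never granted.

No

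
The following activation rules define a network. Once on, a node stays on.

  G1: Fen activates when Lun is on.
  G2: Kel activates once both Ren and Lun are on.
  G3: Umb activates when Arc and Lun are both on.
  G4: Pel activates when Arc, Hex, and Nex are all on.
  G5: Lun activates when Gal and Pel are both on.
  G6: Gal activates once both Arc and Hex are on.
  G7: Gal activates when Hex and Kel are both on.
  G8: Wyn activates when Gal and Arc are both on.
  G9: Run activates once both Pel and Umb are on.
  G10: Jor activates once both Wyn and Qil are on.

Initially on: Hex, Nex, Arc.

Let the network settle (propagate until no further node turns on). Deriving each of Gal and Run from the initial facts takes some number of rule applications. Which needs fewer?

Gal

Gal: Arc and Hex are on, so Gal activates (G6). [1 rule application]
Run: G4: Arc, Hex, and Nex on → Pel on. G6: Arc and Hex on → Gal on. G5: Gal and Pel on → Lun on. G3: Arc and Lun on → Umb on. Pel and Umb are on, so Run activates (G9). [5 rule applications]
Gal needs fewer.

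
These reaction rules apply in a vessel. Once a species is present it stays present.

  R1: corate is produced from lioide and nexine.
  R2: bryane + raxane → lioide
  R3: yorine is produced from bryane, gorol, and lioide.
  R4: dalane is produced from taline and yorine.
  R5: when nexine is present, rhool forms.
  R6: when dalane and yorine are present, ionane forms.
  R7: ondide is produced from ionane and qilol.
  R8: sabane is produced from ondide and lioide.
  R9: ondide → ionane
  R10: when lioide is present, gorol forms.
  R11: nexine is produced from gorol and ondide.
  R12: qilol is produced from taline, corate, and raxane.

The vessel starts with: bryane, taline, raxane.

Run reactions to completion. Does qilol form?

qilol would need taline, corate, and raxane (R12), but corate never forms.

No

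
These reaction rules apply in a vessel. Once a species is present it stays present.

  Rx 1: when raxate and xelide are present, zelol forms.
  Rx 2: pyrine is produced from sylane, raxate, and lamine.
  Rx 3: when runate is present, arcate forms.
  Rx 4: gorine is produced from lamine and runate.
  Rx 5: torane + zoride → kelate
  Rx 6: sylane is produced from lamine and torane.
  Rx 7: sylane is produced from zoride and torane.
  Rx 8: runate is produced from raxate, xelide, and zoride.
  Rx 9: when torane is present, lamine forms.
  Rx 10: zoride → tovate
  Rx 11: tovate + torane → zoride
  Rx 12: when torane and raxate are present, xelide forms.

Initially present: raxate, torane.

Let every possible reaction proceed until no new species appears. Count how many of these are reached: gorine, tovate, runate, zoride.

gorine would need lamine and runate (Rx 4), but runate never forms.
tovate would need zoride (Rx 10), but zoride never forms.
runate would need raxate, xelide, and zoride (Rx 8), but zoride never forms.
zoride would need tovate and torane (Rx 11), but tovate never forms.
None of the 4 are reached.

0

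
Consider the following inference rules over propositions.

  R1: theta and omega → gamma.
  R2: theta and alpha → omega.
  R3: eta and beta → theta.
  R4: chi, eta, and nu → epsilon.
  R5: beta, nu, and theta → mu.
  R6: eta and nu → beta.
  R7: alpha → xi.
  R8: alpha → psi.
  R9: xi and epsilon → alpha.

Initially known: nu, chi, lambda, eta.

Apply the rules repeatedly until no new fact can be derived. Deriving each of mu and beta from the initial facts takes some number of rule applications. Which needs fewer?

beta: From eta and nu, R6 gives beta. [1 rule application]
mu: From eta and nu, R6 gives beta. From eta and beta, R3 gives theta. beta, nu, and theta hold, so mu follows (R5). [3 rule applications]
beta needs fewer.

beta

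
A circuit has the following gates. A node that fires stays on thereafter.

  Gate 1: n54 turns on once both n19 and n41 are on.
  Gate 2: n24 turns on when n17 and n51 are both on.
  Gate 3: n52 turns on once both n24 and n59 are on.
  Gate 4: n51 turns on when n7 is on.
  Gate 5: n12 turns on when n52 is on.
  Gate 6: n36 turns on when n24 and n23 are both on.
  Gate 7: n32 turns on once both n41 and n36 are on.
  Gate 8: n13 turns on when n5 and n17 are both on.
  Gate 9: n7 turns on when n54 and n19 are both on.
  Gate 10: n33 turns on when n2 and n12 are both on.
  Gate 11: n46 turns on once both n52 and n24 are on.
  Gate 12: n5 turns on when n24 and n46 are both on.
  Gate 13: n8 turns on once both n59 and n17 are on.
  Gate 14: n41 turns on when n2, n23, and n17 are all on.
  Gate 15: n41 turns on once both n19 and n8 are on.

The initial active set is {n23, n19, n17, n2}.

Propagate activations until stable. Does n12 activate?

No

n12 would need n52 (Gate 5), but n52 never turns on.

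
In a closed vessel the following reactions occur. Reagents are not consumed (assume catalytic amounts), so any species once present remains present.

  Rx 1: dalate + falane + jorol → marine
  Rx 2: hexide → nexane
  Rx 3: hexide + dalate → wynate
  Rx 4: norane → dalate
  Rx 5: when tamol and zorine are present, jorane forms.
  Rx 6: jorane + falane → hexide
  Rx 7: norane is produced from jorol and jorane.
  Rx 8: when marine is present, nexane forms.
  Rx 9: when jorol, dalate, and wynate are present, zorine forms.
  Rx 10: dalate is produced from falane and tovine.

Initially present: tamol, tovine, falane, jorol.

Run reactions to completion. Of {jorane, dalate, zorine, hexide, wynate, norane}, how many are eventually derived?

falane and tovine present → dalate forms (Rx 10).
jorane would need tamol and zorine (Rx 5), but zorine never forms.
dalate: reached.
zorine would need jorol, dalate, and wynate (Rx 9), but wynate never forms.
hexide would need jorane and falane (Rx 6), but jorane never forms.
wynate would need hexide and dalate (Rx 3), but hexide never forms.
norane would need jorol and jorane (Rx 7), but jorane never forms.
Reached: dalate — 1 of the 6.

1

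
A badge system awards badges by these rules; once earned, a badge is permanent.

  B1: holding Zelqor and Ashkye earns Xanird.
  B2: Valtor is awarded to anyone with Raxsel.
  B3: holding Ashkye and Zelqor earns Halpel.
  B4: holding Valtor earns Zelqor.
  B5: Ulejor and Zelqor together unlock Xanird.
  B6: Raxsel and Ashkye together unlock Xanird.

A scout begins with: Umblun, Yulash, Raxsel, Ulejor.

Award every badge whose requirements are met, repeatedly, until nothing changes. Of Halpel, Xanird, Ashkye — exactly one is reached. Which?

With Raxsel, Valtor is earned (B2).
With Valtor, Zelqor is earned (B4).
With Ulejor and Zelqor, Xanird is earned (B5).
No rule produces Ashkye, and it is not given. Halpel would need Ashkye and Zelqor (B3), but Ashkye is never earned.

Xanird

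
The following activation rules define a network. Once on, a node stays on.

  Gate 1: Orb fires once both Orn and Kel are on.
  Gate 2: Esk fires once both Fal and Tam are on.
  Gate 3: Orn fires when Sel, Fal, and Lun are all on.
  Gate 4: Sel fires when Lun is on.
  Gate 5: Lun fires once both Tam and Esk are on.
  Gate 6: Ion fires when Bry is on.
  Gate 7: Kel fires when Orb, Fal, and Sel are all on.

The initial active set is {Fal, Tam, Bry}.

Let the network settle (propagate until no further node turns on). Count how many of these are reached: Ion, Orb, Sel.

2

Fal and Tam are on, so Esk fires (Gate 2).
Gate 6: Bry on → Ion on.
Tam and Esk are on, so Lun fires (Gate 5).
Gate 4: Lun on → Sel on.
Ion: reached.
Orb would need Orn and Kel (Gate 1), but Kel never turns on.
Sel: reached.
Reached: Ion and Sel — 2 of the 3.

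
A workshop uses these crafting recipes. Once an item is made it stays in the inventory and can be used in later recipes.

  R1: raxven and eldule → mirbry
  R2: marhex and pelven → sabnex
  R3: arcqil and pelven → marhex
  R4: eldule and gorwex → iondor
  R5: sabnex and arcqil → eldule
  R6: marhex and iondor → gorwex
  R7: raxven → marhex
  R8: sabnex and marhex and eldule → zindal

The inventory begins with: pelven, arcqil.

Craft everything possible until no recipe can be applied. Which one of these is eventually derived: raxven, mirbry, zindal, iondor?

zindal

Using R3, arcqil and pelven make marhex.
Using R2, marhex and pelven make sabnex.
Using R5, sabnex and arcqil make eldule.
Using R8, sabnex, marhex, and eldule make zindal.
iondor would need eldule and gorwex (R4), but gorwex is never obtained. No rule produces raxven, and it is not given. mirbry would need raxven and eldule (R1), but raxven is never obtained.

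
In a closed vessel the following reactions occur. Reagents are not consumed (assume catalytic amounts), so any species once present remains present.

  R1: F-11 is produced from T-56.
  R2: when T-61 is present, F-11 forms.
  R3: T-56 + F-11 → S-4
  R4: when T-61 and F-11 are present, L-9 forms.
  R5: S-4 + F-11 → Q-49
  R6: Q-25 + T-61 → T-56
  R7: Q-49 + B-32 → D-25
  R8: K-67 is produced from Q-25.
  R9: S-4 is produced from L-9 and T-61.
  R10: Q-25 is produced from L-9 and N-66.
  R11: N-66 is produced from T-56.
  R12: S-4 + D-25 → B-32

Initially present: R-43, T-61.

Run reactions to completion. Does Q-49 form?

T-61 present → F-11 forms (R2).
T-61 and F-11 present → L-9 forms (R4).
L-9 and T-61 present → S-4 forms (R9).
S-4 and F-11 present → Q-49 forms (R5).

Yes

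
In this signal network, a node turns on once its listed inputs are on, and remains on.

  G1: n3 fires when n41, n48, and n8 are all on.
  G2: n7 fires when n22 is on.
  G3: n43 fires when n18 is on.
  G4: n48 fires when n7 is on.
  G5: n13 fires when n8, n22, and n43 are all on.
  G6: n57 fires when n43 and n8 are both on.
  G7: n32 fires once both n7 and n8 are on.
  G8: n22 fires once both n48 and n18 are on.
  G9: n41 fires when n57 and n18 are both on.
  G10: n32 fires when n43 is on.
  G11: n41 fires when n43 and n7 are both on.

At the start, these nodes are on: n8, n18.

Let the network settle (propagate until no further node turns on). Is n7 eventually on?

n7 would need n22 (G2), but n22 never turns on.

No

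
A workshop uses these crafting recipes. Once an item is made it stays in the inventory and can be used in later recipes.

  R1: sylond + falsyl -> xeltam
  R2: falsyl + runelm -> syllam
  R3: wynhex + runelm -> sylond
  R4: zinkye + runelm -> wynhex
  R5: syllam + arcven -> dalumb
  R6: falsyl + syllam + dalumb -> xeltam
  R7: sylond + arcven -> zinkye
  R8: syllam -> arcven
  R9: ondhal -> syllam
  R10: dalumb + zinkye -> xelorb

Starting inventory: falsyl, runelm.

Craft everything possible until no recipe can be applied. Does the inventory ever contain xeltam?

Yes

Using R2, falsyl and runelm make syllam.
syllam -> arcven (R8).
syllam + arcven -> dalumb (R5).
falsyl + syllam + dalumb -> xeltam (R6).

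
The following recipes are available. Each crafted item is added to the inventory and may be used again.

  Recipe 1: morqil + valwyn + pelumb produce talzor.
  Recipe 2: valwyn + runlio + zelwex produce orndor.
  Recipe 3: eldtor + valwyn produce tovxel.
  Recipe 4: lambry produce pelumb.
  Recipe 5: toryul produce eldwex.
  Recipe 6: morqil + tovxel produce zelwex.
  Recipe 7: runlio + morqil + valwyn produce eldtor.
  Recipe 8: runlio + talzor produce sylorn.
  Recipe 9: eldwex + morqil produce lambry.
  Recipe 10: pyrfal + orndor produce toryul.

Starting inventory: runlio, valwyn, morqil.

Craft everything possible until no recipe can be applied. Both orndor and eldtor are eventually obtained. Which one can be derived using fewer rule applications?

eldtor: runlio + morqil + valwyn → eldtor (Recipe 7). [1 rule application]
orndor: Using Recipe 7, runlio, morqil, and valwyn make eldtor. eldtor + valwyn → tovxel (Recipe 3). Using Recipe 6, morqil and tovxel make zelwex. Using Recipe 2, valwyn, runlio, and zelwex make orndor. [4 rule applications]
eldtor needs fewer.

eldtor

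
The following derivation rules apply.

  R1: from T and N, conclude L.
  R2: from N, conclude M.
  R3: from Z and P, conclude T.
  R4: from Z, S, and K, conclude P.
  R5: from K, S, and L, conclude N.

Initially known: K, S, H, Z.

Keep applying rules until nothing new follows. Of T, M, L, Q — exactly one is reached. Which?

From Z, S, and K, R4 gives P.
Z and P hold, so T follows (R3).
L would need T and N (R1), but N is never established. M would need N (R2), but N is never established. No rule produces Q, and it is not given.

T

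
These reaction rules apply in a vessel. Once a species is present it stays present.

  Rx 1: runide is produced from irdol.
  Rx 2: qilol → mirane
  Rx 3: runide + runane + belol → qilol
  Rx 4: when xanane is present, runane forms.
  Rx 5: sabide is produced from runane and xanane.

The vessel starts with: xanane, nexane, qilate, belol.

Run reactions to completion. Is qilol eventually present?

No

qilol would need runide, runane, and belol (Rx 3), but runide never forms.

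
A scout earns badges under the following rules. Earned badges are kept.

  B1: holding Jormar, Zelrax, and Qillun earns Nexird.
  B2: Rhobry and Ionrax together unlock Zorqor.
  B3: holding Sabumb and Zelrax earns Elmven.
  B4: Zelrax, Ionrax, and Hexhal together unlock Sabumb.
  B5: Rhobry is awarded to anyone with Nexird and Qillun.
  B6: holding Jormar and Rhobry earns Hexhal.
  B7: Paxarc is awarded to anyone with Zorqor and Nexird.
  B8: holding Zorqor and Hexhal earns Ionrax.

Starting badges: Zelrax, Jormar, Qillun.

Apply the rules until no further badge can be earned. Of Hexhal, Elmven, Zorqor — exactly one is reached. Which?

Hexhal

With Jormar, Zelrax, and Qillun, Nexird is earned (B1).
With Nexird and Qillun, Rhobry is earned (B5).
With Jormar and Rhobry, Hexhal is earned (B6).
Elmven would need Sabumb and Zelrax (B3), but Sabumb is never earned. Zorqor would need Rhobry and Ionrax (B2), but Ionrax is never earned.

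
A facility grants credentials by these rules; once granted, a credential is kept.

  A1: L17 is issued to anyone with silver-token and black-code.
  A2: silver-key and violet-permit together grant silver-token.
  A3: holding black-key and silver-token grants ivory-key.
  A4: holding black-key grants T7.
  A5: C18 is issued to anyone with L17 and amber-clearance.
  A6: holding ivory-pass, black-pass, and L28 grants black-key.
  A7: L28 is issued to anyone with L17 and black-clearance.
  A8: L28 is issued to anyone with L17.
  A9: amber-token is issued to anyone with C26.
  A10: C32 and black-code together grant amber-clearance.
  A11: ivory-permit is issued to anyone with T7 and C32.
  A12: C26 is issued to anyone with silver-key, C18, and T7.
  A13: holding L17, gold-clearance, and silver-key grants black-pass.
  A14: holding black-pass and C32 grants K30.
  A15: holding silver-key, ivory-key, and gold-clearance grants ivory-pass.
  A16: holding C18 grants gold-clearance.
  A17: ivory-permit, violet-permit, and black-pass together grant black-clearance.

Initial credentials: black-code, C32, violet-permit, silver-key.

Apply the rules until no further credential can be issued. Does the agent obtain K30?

Yes

Holding silver-key and violet-permit grants silver-token (A2).
Holding C32 and black-code grants amber-clearance (A10).
Holding silver-token and black-code grants L17 (A1).
Holding L17 and amber-clearance grants C18 (A5).
Holding C18 grants gold-clearance (A16).
Holding L17, gold-clearance, and silver-key grants black-pass (A13).
Holding black-pass and C32 grants K30 (A14).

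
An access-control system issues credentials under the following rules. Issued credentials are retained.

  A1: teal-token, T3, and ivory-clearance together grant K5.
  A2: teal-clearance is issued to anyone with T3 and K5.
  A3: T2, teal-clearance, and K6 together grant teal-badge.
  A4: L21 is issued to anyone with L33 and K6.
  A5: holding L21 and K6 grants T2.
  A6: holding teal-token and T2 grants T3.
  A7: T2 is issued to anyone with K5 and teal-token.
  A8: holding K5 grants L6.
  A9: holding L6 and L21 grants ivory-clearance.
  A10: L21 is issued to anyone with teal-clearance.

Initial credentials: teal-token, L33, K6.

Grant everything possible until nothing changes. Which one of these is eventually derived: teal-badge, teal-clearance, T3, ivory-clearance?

T3

Holding L33 and K6 grants L21 (A4).
Holding L21 and K6 grants T2 (A5).
Holding teal-token and T2 grants T3 (A6).
ivory-clearance would need L6 and L21 (A9), but L6 is never granted. teal-clearance would need T3 and K5 (A2), but K5 is never granted. teal-badge would need T2, teal-clearance, and K6 (A3), but teal-clearance is never granted.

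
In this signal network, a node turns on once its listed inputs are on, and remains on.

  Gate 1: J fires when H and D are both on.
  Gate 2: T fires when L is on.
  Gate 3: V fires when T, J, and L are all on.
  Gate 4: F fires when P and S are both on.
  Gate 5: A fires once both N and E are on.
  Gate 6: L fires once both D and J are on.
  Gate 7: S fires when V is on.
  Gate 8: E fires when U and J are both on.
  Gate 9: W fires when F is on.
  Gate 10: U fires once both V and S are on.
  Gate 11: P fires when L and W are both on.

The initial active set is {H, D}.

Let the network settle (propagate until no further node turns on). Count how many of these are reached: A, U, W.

1

H and D are on, so J fires (Gate 1).
D and J are on, so L fires (Gate 6).
Gate 2: L on → T on.
Gate 3: T, J, and L on → V on.
V is on, so S fires (Gate 7).
V and S are on, so U fires (Gate 10).
A would need N and E (Gate 5), but N never turns on.
U: reached.
W would need F (Gate 9), but F never turns on.
Reached: U — 1 of the 3.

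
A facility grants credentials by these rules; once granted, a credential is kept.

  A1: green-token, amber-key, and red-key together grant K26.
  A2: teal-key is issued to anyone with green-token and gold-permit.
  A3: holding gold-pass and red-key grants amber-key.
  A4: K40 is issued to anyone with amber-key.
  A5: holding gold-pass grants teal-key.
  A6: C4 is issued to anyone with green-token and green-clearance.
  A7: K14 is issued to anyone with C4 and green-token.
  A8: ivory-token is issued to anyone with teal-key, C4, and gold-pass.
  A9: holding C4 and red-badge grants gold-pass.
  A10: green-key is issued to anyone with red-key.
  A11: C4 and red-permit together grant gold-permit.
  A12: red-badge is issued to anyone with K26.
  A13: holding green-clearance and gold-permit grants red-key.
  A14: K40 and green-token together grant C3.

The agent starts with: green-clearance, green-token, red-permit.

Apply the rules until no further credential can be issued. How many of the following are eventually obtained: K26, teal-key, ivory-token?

Holding green-token and green-clearance grants C4 (A6).
Holding C4 and red-permit grants gold-permit (A11).
Holding green-token and gold-permit grants teal-key (A2).
K26 would need green-token, amber-key, and red-key (A1), but amber-key is never granted.
teal-key: reached.
ivory-token would need teal-key, C4, and gold-pass (A8), but gold-pass is never granted.
Reached: teal-key — 1 of the 3.

1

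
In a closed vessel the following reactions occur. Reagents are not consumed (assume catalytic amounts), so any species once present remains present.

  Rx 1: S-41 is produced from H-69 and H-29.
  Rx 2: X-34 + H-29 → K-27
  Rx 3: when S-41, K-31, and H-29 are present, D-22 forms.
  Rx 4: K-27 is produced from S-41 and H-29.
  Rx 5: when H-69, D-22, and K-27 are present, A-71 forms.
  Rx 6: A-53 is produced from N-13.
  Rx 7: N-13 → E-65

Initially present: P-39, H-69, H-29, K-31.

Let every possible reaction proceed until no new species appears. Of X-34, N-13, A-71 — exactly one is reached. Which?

A-71

H-69 and H-29 present → S-41 forms (Rx 1).
S-41 and H-29 present → K-27 forms (Rx 4).
S-41, K-31, and H-29 present → D-22 forms (Rx 3).
H-69, D-22, and K-27 present → A-71 forms (Rx 5).
No rule produces X-34, and it is not given. No rule produces N-13, and it is not given.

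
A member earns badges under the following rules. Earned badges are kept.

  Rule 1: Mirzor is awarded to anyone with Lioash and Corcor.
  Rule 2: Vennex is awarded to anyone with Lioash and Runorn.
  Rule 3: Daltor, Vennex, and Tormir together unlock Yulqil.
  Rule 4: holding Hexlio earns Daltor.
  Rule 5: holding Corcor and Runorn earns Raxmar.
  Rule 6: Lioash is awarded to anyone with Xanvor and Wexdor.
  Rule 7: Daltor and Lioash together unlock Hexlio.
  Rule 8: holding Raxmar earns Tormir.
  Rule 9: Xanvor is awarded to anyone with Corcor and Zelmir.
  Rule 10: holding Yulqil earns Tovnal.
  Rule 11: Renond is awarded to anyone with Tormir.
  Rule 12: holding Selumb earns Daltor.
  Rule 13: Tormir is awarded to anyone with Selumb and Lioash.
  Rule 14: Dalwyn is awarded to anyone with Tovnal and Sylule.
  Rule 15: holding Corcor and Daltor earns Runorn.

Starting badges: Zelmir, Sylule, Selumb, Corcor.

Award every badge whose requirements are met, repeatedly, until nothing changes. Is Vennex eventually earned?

No

Vennex would need Lioash and Runorn (Rule 2), but Lioash is never earned.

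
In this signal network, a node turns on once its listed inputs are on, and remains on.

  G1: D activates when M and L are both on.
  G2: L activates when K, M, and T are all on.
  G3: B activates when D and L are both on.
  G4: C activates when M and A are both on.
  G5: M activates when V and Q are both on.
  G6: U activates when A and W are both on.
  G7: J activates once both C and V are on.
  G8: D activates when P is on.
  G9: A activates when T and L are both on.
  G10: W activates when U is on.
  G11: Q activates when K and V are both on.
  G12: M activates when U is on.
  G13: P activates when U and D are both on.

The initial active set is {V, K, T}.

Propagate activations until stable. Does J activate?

K and V are on, so Q activates (G11).
G5: V and Q on → M on.
G2: K, M, and T on → L on.
T and L are on, so A activates (G9).
G4: M and A on → C on.
G7: C and V on → J on.

Yes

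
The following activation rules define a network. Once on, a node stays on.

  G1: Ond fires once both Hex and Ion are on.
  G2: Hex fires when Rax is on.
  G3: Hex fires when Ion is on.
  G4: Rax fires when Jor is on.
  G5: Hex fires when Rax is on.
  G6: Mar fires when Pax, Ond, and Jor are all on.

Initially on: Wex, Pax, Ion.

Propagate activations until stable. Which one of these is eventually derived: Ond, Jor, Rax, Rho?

Ond

G3: Ion on → Hex on.
Hex and Ion are on, so Ond fires (G1).
Rax would need Jor (G4), but Jor never turns on. No rule produces Jor, and it is not given. No rule produces Rho, and it is not given.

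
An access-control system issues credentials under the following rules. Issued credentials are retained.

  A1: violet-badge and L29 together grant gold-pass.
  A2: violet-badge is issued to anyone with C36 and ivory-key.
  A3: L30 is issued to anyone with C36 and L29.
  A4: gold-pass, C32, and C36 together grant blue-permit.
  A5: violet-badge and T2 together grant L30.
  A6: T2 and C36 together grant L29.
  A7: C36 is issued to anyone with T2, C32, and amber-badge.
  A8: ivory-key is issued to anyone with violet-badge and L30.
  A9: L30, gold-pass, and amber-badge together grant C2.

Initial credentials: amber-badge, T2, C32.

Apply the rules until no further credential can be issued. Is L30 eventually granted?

Yes

Holding T2, C32, and amber-badge grants C36 (A7).
Holding T2 and C36 grants L29 (A6).
Holding C36 and L29 grants L30 (A3).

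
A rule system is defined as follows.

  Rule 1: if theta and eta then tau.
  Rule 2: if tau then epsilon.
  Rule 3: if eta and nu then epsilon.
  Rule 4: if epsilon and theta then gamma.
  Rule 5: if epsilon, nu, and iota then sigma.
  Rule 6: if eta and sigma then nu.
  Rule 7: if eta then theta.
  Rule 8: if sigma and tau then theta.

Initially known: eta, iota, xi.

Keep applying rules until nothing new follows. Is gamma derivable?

From eta, Rule 7 gives theta.
From theta and eta, Rule 1 gives tau.
From tau, Rule 2 gives epsilon.
From epsilon and theta, Rule 4 gives gamma.

Yes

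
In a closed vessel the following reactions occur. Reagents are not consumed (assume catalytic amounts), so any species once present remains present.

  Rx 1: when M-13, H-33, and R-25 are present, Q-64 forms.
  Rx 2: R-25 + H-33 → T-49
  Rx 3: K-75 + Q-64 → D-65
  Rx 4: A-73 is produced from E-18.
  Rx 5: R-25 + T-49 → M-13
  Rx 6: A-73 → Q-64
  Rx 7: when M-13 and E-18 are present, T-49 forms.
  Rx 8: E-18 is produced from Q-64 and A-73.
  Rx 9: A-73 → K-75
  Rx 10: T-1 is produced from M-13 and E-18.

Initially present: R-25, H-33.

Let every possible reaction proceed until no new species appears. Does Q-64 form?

R-25 and H-33 present → T-49 forms (Rx 2).
R-25 and T-49 present → M-13 forms (Rx 5).
M-13, H-33, and R-25 present → Q-64 forms (Rx 1).

Yes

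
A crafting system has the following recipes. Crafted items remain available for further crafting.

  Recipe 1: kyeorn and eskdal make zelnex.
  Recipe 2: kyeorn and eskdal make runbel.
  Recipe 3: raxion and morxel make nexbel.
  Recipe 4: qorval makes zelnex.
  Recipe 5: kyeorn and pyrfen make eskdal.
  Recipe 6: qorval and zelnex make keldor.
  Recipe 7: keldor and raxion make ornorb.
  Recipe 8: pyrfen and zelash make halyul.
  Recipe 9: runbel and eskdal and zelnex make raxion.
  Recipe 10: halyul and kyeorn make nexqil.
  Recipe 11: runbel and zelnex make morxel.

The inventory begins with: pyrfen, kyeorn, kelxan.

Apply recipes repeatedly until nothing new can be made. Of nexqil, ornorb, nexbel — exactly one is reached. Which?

nexbel

Using Recipe 5, kyeorn and pyrfen make eskdal.
Using Recipe 2, kyeorn and eskdal make runbel.
kyeorn and eskdal → zelnex (Recipe 1).
Using Recipe 9, runbel, eskdal, and zelnex make raxion.
runbel and zelnex → morxel (Recipe 11).
raxion and morxel → nexbel (Recipe 3).
nexqil would need halyul and kyeorn (Recipe 10), but halyul is never obtained. ornorb would need keldor and raxion (Recipe 7), but keldor is never obtained.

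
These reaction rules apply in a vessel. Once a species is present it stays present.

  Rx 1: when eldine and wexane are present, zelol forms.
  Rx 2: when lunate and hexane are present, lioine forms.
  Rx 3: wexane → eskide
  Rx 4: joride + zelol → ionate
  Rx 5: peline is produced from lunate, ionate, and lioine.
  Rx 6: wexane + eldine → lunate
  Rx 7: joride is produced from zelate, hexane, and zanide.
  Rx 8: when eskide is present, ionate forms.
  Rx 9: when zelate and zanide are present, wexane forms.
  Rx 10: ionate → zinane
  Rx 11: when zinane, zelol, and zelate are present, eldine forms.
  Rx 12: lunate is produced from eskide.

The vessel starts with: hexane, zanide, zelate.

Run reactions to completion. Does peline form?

zelate and zanide present → wexane forms (Rx 9).
wexane present → eskide forms (Rx 3).
eskide present → lunate forms (Rx 12).
eskide present → ionate forms (Rx 8).
lunate and hexane present → lioine forms (Rx 2).
lunate, ionate, and lioine present → peline forms (Rx 5).

Yes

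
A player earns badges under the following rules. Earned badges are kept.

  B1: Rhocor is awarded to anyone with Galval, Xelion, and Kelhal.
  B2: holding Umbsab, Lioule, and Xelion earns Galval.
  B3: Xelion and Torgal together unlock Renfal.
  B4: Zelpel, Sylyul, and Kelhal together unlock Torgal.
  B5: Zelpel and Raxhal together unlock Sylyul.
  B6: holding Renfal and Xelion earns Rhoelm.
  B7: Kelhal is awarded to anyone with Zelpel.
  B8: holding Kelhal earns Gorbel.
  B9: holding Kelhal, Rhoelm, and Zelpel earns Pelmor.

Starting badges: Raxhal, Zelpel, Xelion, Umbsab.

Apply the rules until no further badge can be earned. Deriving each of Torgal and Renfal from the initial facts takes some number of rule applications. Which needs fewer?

Torgal

Torgal: With Zelpel and Raxhal, Sylyul is earned (B5). With Zelpel, Kelhal is earned (B7). With Zelpel, Sylyul, and Kelhal, Torgal is earned (B4). [3 rule applications]
Renfal: With Zelpel and Raxhal, Sylyul is earned (B5). With Zelpel, Kelhal is earned (B7). With Zelpel, Sylyul, and Kelhal, Torgal is earned (B4). With Xelion and Torgal, Renfal is earned (B3). [4 rule applications]
Torgal needs fewer.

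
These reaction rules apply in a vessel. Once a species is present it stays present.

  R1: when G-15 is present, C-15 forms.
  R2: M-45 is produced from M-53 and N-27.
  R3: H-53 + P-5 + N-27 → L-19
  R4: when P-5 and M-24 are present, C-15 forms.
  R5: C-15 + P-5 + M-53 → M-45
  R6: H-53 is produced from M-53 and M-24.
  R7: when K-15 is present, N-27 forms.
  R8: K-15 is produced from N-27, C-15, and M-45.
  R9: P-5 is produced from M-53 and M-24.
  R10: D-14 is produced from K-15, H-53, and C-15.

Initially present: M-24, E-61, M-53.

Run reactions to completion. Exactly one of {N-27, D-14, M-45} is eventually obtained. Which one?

M-45

M-53 and M-24 present → P-5 forms (R9).
P-5 and M-24 present → C-15 forms (R4).
C-15, P-5, and M-53 present → M-45 forms (R5).
D-14 would need K-15, H-53, and C-15 (R10), but K-15 never forms. N-27 would need K-15 (R7), but K-15 never forms.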